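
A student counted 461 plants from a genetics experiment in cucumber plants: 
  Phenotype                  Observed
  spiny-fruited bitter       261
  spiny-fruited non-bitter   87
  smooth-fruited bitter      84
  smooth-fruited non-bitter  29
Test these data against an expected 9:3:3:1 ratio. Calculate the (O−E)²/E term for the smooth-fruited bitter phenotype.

Expected counts for N = 461 under a 9:3:3:1 ratio (total parts = 16):
  spiny-fruited bitter: 461 × 9/16 = 259.3125
  spiny-fruited non-bitter: 461 × 3/16 = 86.4375
  smooth-fruited bitter: 461 × 3/16 = 86.4375
  smooth-fruited non-bitter: 461 × 1/16 = 28.8125
Contribution of smooth-fruited bitter: (84 − 86.4375)² / 86.4375 = 0.0687

0.069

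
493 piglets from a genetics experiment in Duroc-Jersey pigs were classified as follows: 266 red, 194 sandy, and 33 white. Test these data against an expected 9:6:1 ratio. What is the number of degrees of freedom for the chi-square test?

2

A goodness-of-fit test with 3 phenotype classes has df = 3 − 1 = 2.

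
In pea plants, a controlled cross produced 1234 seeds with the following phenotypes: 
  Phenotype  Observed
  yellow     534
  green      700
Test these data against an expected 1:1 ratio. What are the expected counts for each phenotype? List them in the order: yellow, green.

617, 617

Total ratio parts = 2. Expected numbers out of 1234:
  yellow: 1234 × 1/2 = 617
  green: 1234 × 1/2 = 617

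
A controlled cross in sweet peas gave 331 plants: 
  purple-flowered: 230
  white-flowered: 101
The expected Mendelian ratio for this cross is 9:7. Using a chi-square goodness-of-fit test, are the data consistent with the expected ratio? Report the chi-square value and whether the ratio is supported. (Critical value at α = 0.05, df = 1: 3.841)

23.565; not consistent

Under the 9:7 hypothesis (Σ ratio = 16, N = 331):
  purple-flowered: 331 × 9/16 = 186.1875
  white-flowered: 331 × 7/16 = 144.8125
χ² = Σ (O − E)² / E
  purple-flowered: (230 − 186.1875)² / 186.1875 = 10.3097
  white-flowered: (101 − 144.8125)² / 144.8125 = 13.2553
χ² = 10.3097 + 13.2553 = 23.565
Degrees of freedom = 2 − 1 = 1; critical value at α = 0.05 is 3.841.
Since 23.565 > 3.841, we reject the null hypothesis — the data do not fit the 9:7 ratio.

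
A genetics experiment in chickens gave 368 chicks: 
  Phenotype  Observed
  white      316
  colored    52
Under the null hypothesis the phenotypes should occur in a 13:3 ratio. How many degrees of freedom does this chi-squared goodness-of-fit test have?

A goodness-of-fit test with 2 phenotype classes has df = 2 − 1 = 1.

1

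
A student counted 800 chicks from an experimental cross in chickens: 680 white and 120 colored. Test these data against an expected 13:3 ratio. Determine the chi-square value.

7.385

Total ratio parts = 16. Expected numbers out of 800:
  white: 800 × 13/16 = 650
  colored: 800 × 3/16 = 150
χ² = Σ (O − E)² / E
  white: (680 − 650)² / 650 = 1.3846
  colored: (120 − 150)² / 150 = 6.0000
χ² = 1.3846 + 6.0000 = 7.3846 ≈ 7.385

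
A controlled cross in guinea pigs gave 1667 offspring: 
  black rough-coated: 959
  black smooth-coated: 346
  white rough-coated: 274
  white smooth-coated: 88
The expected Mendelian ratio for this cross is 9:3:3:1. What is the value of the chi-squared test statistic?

11.334

Total ratio parts = 16. Expected numbers out of 1667:
  black rough-coated: 1667 × 9/16 = 937.6875
  black smooth-coated: 1667 × 3/16 = 312.5625
  white rough-coated: 1667 × 3/16 = 312.5625
  white smooth-coated: 1667 × 1/16 = 104.1875
χ² = Σ (O − E)² / E
  black rough-coated: (959 − 937.6875)² / 937.6875 = 0.4844
  black smooth-coated: (346 − 312.5625)² / 312.5625 = 3.5771
  white rough-coated: (274 − 312.5625)² / 312.5625 = 4.7577
  white smooth-coated: (88 − 104.1875)² / 104.1875 = 2.5150
χ² = 0.4844 + 3.5771 + 4.7577 + 2.5150 = 11.3342 ≈ 11.334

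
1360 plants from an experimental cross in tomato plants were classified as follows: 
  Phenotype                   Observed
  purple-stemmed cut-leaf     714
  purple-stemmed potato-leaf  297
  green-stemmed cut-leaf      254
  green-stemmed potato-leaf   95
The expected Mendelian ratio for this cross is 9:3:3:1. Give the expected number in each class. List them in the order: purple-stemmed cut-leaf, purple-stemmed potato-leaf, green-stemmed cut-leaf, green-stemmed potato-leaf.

765, 255, 255, 85

The 9:3:3:1 ratio has 16 parts, so with N = 1360 the expected counts are:
  purple-stemmed cut-leaf: 1360 × 9/16 = 765
  purple-stemmed potato-leaf: 1360 × 3/16 = 255
  green-stemmed cut-leaf: 1360 × 3/16 = 255
  green-stemmed potato-leaf: 1360 × 1/16 = 85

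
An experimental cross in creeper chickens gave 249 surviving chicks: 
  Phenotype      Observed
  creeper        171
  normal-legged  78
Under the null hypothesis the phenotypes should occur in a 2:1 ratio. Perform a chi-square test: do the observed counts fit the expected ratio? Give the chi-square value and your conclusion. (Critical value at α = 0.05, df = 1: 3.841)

The 2:1 ratio has 3 parts, so with N = 249 the expected counts are:
  creeper: 249 × 2/3 = 166
  normal-legged: 249 × 1/3 = 83
χ² = Σ (O − E)² / E
  creeper: (171 − 166)² / 166 = 0.1506
  normal-legged: (78 − 83)² / 83 = 0.3012
χ² = 0.1506 + 0.3012 = 0.4518 ≈ 0.452
Degrees of freedom = 2 − 1 = 1; critical value at α = 0.05 is 3.841.
Since 0.452 < 3.841, we fail to reject the null hypothesis — the data are consistent with the 2:1 ratio.

0.452; consistent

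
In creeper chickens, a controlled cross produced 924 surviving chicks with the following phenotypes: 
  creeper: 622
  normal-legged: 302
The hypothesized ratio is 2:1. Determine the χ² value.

0.175

Under the 2:1 hypothesis (Σ ratio = 3, N = 924):
  creeper: 924 × 2/3 = 616
  normal-legged: 924 × 1/3 = 308
χ² = Σ (O − E)² / E
  creeper: (622 − 616)² / 616 = 0.0584
  normal-legged: (302 − 308)² / 308 = 0.1169
χ² = 0.0584 + 0.1169 = 0.1753 ≈ 0.175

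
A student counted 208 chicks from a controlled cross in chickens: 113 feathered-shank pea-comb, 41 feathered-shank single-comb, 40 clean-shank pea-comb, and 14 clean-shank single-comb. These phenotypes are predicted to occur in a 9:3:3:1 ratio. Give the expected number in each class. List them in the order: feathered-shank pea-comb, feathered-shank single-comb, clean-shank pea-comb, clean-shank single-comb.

The 9:3:3:1 ratio has 16 parts, so with N = 208 the expected counts are:
  feathered-shank pea-comb: 208 × 9/16 = 117
  feathered-shank single-comb: 208 × 3/16 = 39
  clean-shank pea-comb: 208 × 3/16 = 39
  clean-shank single-comb: 208 × 1/16 = 13

117, 39, 39, 13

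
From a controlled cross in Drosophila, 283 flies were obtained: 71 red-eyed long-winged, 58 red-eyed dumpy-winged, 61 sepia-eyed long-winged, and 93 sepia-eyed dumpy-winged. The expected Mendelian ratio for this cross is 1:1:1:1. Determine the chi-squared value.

The 1:1:1:1 ratio has 4 parts, so with N = 283 the expected counts are:
  red-eyed long-winged: 283 × 1/4 = 70.75
  red-eyed dumpy-winged: 283 × 1/4 = 70.75
  sepia-eyed long-winged: 283 × 1/4 = 70.75
  sepia-eyed dumpy-winged: 283 × 1/4 = 70.75
χ² = Σ (O − E)² / E
  red-eyed long-winged: (71 − 70.75)² / 70.75 = 0.0009
  red-eyed dumpy-winged: (58 − 70.75)² / 70.75 = 2.2977
  sepia-eyed long-winged: (61 − 70.75)² / 70.75 = 1.3436
  sepia-eyed dumpy-winged: (93 − 70.75)² / 70.75 = 6.9973
χ² = 0.0009 + 2.2977 + 1.3436 + 6.9973 = 10.6395 ≈ 10.640

10.640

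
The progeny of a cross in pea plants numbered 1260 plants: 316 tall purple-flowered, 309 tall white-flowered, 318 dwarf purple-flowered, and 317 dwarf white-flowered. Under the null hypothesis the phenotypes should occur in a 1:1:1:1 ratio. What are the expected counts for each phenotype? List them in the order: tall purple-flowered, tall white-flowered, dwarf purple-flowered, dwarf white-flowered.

Total ratio parts = 4. Expected numbers out of 1260:
  tall purple-flowered: 1260 × 1/4 = 315
  tall white-flowered: 1260 × 1/4 = 315
  dwarf purple-flowered: 1260 × 1/4 = 315
  dwarf white-flowered: 1260 × 1/4 = 315

315, 315, 315, 315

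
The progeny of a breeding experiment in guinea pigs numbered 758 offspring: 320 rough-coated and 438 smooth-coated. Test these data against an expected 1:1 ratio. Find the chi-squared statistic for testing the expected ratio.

Total ratio parts = 2. Expected numbers out of 758:
  rough-coated: 758 × 1/2 = 379
  smooth-coated: 758 × 1/2 = 379
χ² = Σ (O − E)² / E
  rough-coated: (320 − 379)² / 379 = 9.1847
  smooth-coated: (438 − 379)² / 379 = 9.1847
χ² = 9.1847 + 9.1847 = 18.3694 ≈ 18.369

18.369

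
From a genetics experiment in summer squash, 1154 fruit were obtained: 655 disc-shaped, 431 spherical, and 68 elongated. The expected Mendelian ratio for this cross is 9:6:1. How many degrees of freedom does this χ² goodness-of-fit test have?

2

A goodness-of-fit test with 3 phenotype classes has df = 3 − 1 = 2.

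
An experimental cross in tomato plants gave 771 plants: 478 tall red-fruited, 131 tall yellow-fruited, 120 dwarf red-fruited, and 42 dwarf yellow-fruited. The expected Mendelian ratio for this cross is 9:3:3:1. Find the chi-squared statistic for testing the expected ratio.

The 9:3:3:1 ratio has 16 parts, so with N = 771 the expected counts are:
  tall red-fruited: 771 × 9/16 = 433.6875
  tall yellow-fruited: 771 × 3/16 = 144.5625
  dwarf red-fruited: 771 × 3/16 = 144.5625
  dwarf yellow-fruited: 771 × 1/16 = 48.1875
χ² = Σ (O − E)² / E
  tall red-fruited: (478 − 433.6875)² / 433.6875 = 4.5277
  tall yellow-fruited: (131 − 144.5625)² / 144.5625 = 1.2724
  dwarf red-fruited: (120 − 144.5625)² / 144.5625 = 4.1734
  dwarf yellow-fruited: (42 − 48.1875)² / 48.1875 = 0.7945
χ² = 4.5277 + 1.2724 + 4.1734 + 0.7945 = 10.768

10.768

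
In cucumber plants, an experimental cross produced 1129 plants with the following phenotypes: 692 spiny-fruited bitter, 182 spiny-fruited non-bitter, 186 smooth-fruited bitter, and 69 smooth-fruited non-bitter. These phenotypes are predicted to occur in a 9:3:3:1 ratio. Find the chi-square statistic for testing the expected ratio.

The 9:3:3:1 ratio has 16 parts, so with N = 1129 the expected counts are:
  spiny-fruited bitter: 1129 × 9/16 = 635.0625
  spiny-fruited non-bitter: 1129 × 3/16 = 211.6875
  smooth-fruited bitter: 1129 × 3/16 = 211.6875
  smooth-fruited non-bitter: 1129 × 1/16 = 70.5625
χ² = Σ (O − E)² / E
  spiny-fruited bitter: (692 − 635.0625)² / 635.0625 = 5.1048
  spiny-fruited non-bitter: (182 − 211.6875)² / 211.6875 = 4.1634
  smooth-fruited bitter: (186 − 211.6875)² / 211.6875 = 3.1171
  smooth-fruited non-bitter: (69 − 70.5625)² / 70.5625 = 0.0346
χ² = 5.1048 + 4.1634 + 3.1171 + 0.0346 = 12.4199 ≈ 12.420

12.420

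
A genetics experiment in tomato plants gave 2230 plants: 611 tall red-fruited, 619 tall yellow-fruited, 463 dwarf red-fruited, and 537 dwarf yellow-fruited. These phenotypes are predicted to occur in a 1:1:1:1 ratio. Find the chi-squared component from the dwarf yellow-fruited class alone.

0.754

The 1:1:1:1 ratio has 4 parts, so with N = 2230 the expected counts are:
  tall red-fruited: 2230 × 1/4 = 557.5
  tall yellow-fruited: 2230 × 1/4 = 557.5
  dwarf red-fruited: 2230 × 1/4 = 557.5
  dwarf yellow-fruited: 2230 × 1/4 = 557.5
Contribution of dwarf yellow-fruited: (537 − 557.5)² / 557.5 = 0.7538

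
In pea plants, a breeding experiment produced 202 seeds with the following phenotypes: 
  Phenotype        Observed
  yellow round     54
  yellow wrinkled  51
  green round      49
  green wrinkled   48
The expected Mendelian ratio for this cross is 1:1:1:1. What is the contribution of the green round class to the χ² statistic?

0.045

Under the 1:1:1:1 hypothesis (Σ ratio = 4, N = 202):
  yellow round: 202 × 1/4 = 50.5
  yellow wrinkled: 202 × 1/4 = 50.5
  green round: 202 × 1/4 = 50.5
  green wrinkled: 202 × 1/4 = 50.5
Contribution of green round: (49 − 50.5)² / 50.5 = 0.0446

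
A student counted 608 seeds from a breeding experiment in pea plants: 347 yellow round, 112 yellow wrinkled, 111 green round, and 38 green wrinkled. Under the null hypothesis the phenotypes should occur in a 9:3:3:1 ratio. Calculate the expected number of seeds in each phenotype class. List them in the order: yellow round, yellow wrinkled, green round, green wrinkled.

342, 114, 114, 38

Total ratio parts = 16. Expected numbers out of 608:
  yellow round: 608 × 9/16 = 342
  yellow wrinkled: 608 × 3/16 = 114
  green round: 608 × 3/16 = 114
  green wrinkled: 608 × 1/16 = 38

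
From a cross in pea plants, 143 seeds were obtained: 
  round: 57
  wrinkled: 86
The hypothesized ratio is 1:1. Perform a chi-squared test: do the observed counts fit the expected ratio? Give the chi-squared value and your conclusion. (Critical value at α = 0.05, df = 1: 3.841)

5.881; not consistent

Under the 1:1 hypothesis (Σ ratio = 2, N = 143):
  round: 143 × 1/2 = 71.5
  wrinkled: 143 × 1/2 = 71.5
χ² = Σ (O − E)² / E
  round: (57 − 71.5)² / 71.5 = 2.9406
  wrinkled: (86 − 71.5)² / 71.5 = 2.9406
χ² = 2.9406 + 2.9406 = 5.8812 ≈ 5.881
Degrees of freedom = 2 − 1 = 1; critical value at α = 0.05 is 3.841.
Since 5.881 > 3.841, we reject the null hypothesis — the data do not fit the 1:1 ratio.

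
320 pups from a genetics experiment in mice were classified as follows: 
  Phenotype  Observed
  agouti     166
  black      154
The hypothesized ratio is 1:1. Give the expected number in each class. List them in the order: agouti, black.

160, 160

Total ratio parts = 2. Expected numbers out of 320:
  agouti: 320 × 1/2 = 160
  black: 320 × 1/2 = 160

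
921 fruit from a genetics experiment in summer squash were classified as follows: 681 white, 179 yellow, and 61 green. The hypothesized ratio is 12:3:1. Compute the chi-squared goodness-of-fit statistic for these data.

Expected counts for N = 921 under a 12:3:1 ratio (total parts = 16):
  white: 921 × 12/16 = 690.75
  yellow: 921 × 3/16 = 172.6875
  green: 921 × 1/16 = 57.5625
χ² = Σ (O − E)² / E
  white: (681 − 690.75)² / 690.75 = 0.1376
  yellow: (179 − 172.6875)² / 172.6875 = 0.2308
  green: (61 − 57.5625)² / 57.5625 = 0.2053
χ² = 0.1376 + 0.2308 + 0.2053 = 0.5737 ≈ 0.574

0.574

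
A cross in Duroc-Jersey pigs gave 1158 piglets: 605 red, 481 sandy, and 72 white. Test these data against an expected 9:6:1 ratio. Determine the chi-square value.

The 9:6:1 ratio has 16 parts, so with N = 1158 the expected counts are:
  red: 1158 × 9/16 = 651.375
  sandy: 1158 × 6/16 = 434.25
  white: 1158 × 1/16 = 72.375
χ² = Σ (O − E)² / E
  red: (605 − 651.375)² / 651.375 = 3.3017
  sandy: (481 − 434.25)² / 434.25 = 5.0330
  white: (72 − 72.375)² / 72.375 = 0.0019
χ² = 3.3017 + 5.0330 + 0.0019 = 8.3366 ≈ 8.337

8.337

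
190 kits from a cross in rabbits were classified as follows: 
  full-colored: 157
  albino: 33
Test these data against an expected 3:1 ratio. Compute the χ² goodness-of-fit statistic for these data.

Expected counts for N = 190 under a 3:1 ratio (total parts = 4):
  full-colored: 190 × 3/4 = 142.5
  albino: 190 × 1/4 = 47.5
χ² = Σ (O − E)² / E
  full-colored: (157 − 142.5)² / 142.5 = 1.4754
  albino: (33 − 47.5)² / 47.5 = 4.4263
χ² = 1.4754 + 4.4263 = 5.9017 ≈ 5.902

5.902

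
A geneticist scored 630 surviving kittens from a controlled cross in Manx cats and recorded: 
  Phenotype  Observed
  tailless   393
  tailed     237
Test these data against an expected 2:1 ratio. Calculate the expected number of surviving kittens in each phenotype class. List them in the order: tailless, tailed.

420, 210

Under the 2:1 hypothesis (Σ ratio = 3, N = 630):
  tailless: 630 × 2/3 = 420
  tailed: 630 × 1/3 = 210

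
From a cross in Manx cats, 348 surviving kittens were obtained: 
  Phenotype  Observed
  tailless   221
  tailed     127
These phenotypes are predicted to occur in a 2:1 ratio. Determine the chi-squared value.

The 2:1 ratio has 3 parts, so with N = 348 the expected counts are:
  tailless: 348 × 2/3 = 232
  tailed: 348 × 1/3 = 116
χ² = Σ (O − E)² / E
  tailless: (221 − 232)² / 232 = 0.5216
  tailed: (127 − 116)² / 116 = 1.0431
χ² = 0.5216 + 1.0431 = 1.5647 ≈ 1.565

1.565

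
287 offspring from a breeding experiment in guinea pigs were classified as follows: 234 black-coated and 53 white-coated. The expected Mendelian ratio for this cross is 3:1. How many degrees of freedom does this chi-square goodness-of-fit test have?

1

A goodness-of-fit test with 2 phenotype classes has df = 2 − 1 = 1.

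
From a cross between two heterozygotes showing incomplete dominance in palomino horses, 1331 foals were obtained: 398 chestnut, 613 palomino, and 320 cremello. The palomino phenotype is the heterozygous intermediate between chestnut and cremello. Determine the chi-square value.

17.425

With incomplete dominance, a heterozygote × heterozygote cross gives a 1:2:1 phenotypic ratio.
Under the 1:2:1 hypothesis (Σ ratio = 4, N = 1331):
  chestnut: 1331 × 1/4 = 332.75
  palomino: 1331 × 2/4 = 665.5
  cremello: 1331 × 1/4 = 332.75
χ² = Σ (O − E)² / E
  chestnut: (398 − 332.75)² / 332.75 = 12.7951
  palomino: (613 − 665.5)² / 665.5 = 4.1416
  cremello: (320 − 332.75)² / 332.75 = 0.4885
χ² = 12.7951 + 4.1416 + 0.4885 = 17.4252 ≈ 17.425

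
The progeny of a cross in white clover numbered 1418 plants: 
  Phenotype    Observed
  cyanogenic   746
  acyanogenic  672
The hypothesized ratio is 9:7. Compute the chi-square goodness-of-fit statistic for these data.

Total ratio parts = 16. Expected numbers out of 1418:
  cyanogenic: 1418 × 9/16 = 797.625
  acyanogenic: 1418 × 7/16 = 620.375
χ² = Σ (O − E)² / E
  cyanogenic: (746 − 797.625)² / 797.625 = 3.3413
  acyanogenic: (672 − 620.375)² / 620.375 = 4.2960
χ² = 3.3413 + 4.2960 = 7.6373 ≈ 7.637

7.637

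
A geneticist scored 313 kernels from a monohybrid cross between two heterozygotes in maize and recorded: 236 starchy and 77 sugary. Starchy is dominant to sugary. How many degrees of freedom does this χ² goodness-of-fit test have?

1

For a monohybrid cross between heterozygotes with complete dominance, the expected phenotypic ratio is 3:1.
A goodness-of-fit test with 2 phenotype classes has df = 2 − 1 = 1.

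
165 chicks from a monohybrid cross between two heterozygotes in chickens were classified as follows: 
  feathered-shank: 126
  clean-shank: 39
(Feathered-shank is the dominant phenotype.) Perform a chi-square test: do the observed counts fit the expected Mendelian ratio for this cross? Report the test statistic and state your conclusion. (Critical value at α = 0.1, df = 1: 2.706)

For a monohybrid cross between heterozygotes with complete dominance, the expected phenotypic ratio is 3:1.
Total ratio parts = 4. Expected numbers out of 165:
  feathered-shank: 165 × 3/4 = 123.75
  clean-shank: 165 × 1/4 = 41.25
χ² = Σ (O − E)² / E
  feathered-shank: (126 − 123.75)² / 123.75 = 0.0409
  clean-shank: (39 − 41.25)² / 41.25 = 0.1227
χ² = 0.0409 + 0.1227 = 0.1636 ≈ 0.164
Degrees of freedom = 2 − 1 = 1; critical value at α = 0.1 is 2.706.
Since 0.164 < 2.706, we fail to reject the null hypothesis — the data are consistent with the 3:1 ratio.

0.164; consistent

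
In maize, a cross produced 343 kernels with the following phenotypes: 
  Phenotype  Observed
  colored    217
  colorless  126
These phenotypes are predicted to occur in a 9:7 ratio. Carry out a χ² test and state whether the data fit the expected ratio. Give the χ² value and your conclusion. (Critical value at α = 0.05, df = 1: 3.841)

6.859; not consistent

Total ratio parts = 16. Expected numbers out of 343:
  colored: 343 × 9/16 = 192.9375
  colorless: 343 × 7/16 = 150.0625
χ² = Σ (O − E)² / E
  colored: (217 − 192.9375)² / 192.9375 = 3.0010
  colorless: (126 − 150.0625)² / 150.0625 = 3.8584
χ² = 3.0010 + 3.8584 = 6.8594 ≈ 6.859
Degrees of freedom = 2 − 1 = 1; critical value at α = 0.05 is 3.841.
Since 6.859 > 3.841, we reject the null hypothesis — the data do not fit the 9:7 ratio.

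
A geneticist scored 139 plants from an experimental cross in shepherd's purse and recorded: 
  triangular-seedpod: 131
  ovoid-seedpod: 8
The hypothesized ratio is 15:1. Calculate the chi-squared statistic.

0.058

Total ratio parts = 16. Expected numbers out of 139:
  triangular-seedpod: 139 × 15/16 = 130.3125
  ovoid-seedpod: 139 × 1/16 = 8.6875
χ² = Σ (O − E)² / E
  triangular-seedpod: (131 − 130.3125)² / 130.3125 = 0.0036
  ovoid-seedpod: (8 − 8.6875)² / 8.6875 = 0.0544
χ² = 0.0036 + 0.0544 = 0.058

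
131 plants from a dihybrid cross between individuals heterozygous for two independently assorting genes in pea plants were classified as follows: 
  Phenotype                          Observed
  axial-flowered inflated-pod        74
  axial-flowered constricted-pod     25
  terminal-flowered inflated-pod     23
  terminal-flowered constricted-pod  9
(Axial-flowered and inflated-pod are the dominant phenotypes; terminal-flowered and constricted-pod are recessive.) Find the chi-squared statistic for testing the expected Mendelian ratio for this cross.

A dihybrid F₂ with independent assortment and complete dominance at both loci gives a 9:3:3:1 phenotypic ratio.
The 9:3:3:1 ratio has 16 parts, so with N = 131 the expected counts are:
  axial-flowered inflated-pod: 131 × 9/16 = 73.6875
  axial-flowered constricted-pod: 131 × 3/16 = 24.5625
  terminal-flowered inflated-pod: 131 × 3/16 = 24.5625
  terminal-flowered constricted-pod: 131 × 1/16 = 8.1875
χ² = Σ (O − E)² / E
  axial-flowered inflated-pod: (74 − 73.6875)² / 73.6875 = 0.0013
  axial-flowered constricted-pod: (25 − 24.5625)² / 24.5625 = 0.0078
  terminal-flowered inflated-pod: (23 − 24.5625)² / 24.5625 = 0.0994
  terminal-flowered constricted-pod: (9 − 8.1875)² / 8.1875 = 0.0806
χ² = 0.0013 + 0.0078 + 0.0994 + 0.0806 = 0.1891 ≈ 0.189

0.189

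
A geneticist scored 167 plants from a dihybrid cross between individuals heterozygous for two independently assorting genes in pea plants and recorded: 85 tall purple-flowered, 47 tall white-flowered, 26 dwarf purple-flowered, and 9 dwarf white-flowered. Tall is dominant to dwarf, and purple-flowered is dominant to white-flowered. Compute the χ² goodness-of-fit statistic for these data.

9.809

A dihybrid F₂ with independent assortment and complete dominance at both loci gives a 9:3:3:1 phenotypic ratio.
The 9:3:3:1 ratio has 16 parts, so with N = 167 the expected counts are:
  tall purple-flowered: 167 × 9/16 = 93.9375
  tall white-flowered: 167 × 3/16 = 31.3125
  dwarf purple-flowered: 167 × 3/16 = 31.3125
  dwarf white-flowered: 167 × 1/16 = 10.4375
χ² = Σ (O − E)² / E
  tall purple-flowered: (85 − 93.9375)² / 93.9375 = 0.8503
  tall white-flowered: (47 − 31.3125)² / 31.3125 = 7.8594
  dwarf purple-flowered: (26 − 31.3125)² / 31.3125 = 0.9013
  dwarf white-flowered: (9 − 10.4375)² / 10.4375 = 0.1980
χ² = 0.8503 + 7.8594 + 0.9013 + 0.1980 = 9.809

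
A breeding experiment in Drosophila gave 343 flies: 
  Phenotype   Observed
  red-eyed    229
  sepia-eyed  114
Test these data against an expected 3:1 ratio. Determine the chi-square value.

Under the 3:1 hypothesis (Σ ratio = 4, N = 343):
  red-eyed: 343 × 3/4 = 257.25
  sepia-eyed: 343 × 1/4 = 85.75
χ² = Σ (O − E)² / E
  red-eyed: (229 − 257.25)² / 257.25 = 3.1023
  sepia-eyed: (114 − 85.75)² / 85.75 = 9.3069
χ² = 3.1023 + 9.3069 = 12.4092 ≈ 12.409

12.409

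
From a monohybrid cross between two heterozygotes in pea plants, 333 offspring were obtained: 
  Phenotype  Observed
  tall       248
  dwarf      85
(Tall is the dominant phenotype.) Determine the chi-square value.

For a monohybrid cross between heterozygotes with complete dominance, the expected phenotypic ratio is 3:1.
The 3:1 ratio has 4 parts, so with N = 333 the expected counts are:
  tall: 333 × 3/4 = 249.75
  dwarf: 333 × 1/4 = 83.25
χ² = Σ (O − E)² / E
  tall: (248 − 249.75)² / 249.75 = 0.0123
  dwarf: (85 − 83.25)² / 83.25 = 0.0368
χ² = 0.0123 + 0.0368 = 0.0491 ≈ 0.049

0.049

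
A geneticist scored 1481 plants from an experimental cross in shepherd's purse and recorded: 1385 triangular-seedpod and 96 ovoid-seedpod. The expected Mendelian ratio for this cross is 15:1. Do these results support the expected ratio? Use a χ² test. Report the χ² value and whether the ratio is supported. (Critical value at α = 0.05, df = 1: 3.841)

Under the 15:1 hypothesis (Σ ratio = 16, N = 1481):
  triangular-seedpod: 1481 × 15/16 = 1388.4375
  ovoid-seedpod: 1481 × 1/16 = 92.5625
χ² = Σ (O − E)² / E
  triangular-seedpod: (1385 − 1388.4375)² / 1388.4375 = 0.0085
  ovoid-seedpod: (96 − 92.5625)² / 92.5625 = 0.1277
χ² = 0.0085 + 0.1277 = 0.1362 ≈ 0.136
Degrees of freedom = 2 − 1 = 1; critical value at α = 0.05 is 3.841.
Since 0.136 < 3.841, we fail to reject the null hypothesis — the data are consistent with the 15:1 ratio.

0.136; consistent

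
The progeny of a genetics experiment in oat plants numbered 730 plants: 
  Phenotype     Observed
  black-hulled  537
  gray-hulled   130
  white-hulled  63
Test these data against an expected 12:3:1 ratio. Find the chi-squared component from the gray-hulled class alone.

0.345

Total ratio parts = 16. Expected numbers out of 730:
  black-hulled: 730 × 12/16 = 547.5
  gray-hulled: 730 × 3/16 = 136.875
  white-hulled: 730 × 1/16 = 45.625
Contribution of gray-hulled: (130 − 136.875)² / 136.875 = 0.3453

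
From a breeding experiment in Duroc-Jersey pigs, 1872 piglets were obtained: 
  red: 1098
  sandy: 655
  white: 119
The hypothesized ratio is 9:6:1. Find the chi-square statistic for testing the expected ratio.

Under the 9:6:1 hypothesis (Σ ratio = 16, N = 1872):
  red: 1872 × 9/16 = 1053
  sandy: 1872 × 6/16 = 702
  white: 1872 × 1/16 = 117
χ² = Σ (O − E)² / E
  red: (1098 − 1053)² / 1053 = 1.9231
  sandy: (655 − 702)² / 702 = 3.1467
  white: (119 − 117)² / 117 = 0.0342
χ² = 1.9231 + 3.1467 + 0.0342 = 5.104

5.104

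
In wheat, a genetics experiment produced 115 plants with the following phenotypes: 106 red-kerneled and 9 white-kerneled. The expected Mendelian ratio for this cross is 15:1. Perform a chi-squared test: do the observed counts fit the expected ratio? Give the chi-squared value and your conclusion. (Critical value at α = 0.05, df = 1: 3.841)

0.488; consistent

Total ratio parts = 16. Expected numbers out of 115:
  red-kerneled: 115 × 15/16 = 107.8125
  white-kerneled: 115 × 1/16 = 7.1875
χ² = Σ (O − E)² / E
  red-kerneled: (106 − 107.8125)² / 107.8125 = 0.0305
  white-kerneled: (9 − 7.1875)² / 7.1875 = 0.4571
χ² = 0.0305 + 0.4571 = 0.4876 ≈ 0.488
Degrees of freedom = 2 − 1 = 1; critical value at α = 0.05 is 3.841.
Since 0.488 < 3.841, we fail to reject the null hypothesis — the data are consistent with the 15:1 ratio.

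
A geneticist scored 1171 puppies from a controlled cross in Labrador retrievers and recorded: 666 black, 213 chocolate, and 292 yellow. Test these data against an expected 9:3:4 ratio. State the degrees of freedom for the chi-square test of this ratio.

2

A goodness-of-fit test with 3 phenotype classes has df = 3 − 1 = 2.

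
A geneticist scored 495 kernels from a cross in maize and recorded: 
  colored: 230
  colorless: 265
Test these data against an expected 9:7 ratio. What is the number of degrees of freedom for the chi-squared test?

1

A goodness-of-fit test with 2 phenotype classes has df = 2 − 1 = 1.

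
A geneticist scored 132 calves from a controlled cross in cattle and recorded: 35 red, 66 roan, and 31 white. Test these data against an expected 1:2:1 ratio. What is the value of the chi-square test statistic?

The 1:2:1 ratio has 4 parts, so with N = 132 the expected counts are:
  red: 132 × 1/4 = 33
  roan: 132 × 2/4 = 66
  white: 132 × 1/4 = 33
χ² = Σ (O − E)² / E
  red: (35 − 33)² / 33 = 0.1212
  roan: (66 − 66)² / 66 = 0.0000
  white: (31 − 33)² / 33 = 0.1212
χ² = 0.1212 + 0.0000 + 0.1212 = 0.2424 ≈ 0.242

0.242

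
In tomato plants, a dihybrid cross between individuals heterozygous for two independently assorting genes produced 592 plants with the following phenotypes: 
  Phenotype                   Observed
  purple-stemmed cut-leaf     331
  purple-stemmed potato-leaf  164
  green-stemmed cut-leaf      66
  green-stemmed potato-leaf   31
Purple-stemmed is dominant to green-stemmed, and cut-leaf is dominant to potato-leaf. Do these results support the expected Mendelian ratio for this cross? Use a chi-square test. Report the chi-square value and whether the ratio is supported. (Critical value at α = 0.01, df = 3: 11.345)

A dihybrid F₂ with independent assortment and complete dominance at both loci gives a 9:3:3:1 phenotypic ratio.
Expected counts for N = 592 under a 9:3:3:1 ratio (total parts = 16):
  purple-stemmed cut-leaf: 592 × 9/16 = 333
  purple-stemmed potato-leaf: 592 × 3/16 = 111
  green-stemmed cut-leaf: 592 × 3/16 = 111
  green-stemmed potato-leaf: 592 × 1/16 = 37
χ² = Σ (O − E)² / E
  purple-stemmed cut-leaf: (331 − 333)² / 333 = 0.0120
  purple-stemmed potato-leaf: (164 − 111)² / 111 = 25.3063
  green-stemmed cut-leaf: (66 − 111)² / 111 = 18.2432
  green-stemmed potato-leaf: (31 − 37)² / 37 = 0.9730
χ² = 0.0120 + 25.3063 + 18.2432 + 0.9730 = 44.5345 ≈ 44.535
Degrees of freedom = 4 − 1 = 3; critical value at α = 0.01 is 11.345.
Since 44.535 > 11.345, we reject the null hypothesis — the data do not fit the 9:3:3:1 ratio.

44.535; not consistent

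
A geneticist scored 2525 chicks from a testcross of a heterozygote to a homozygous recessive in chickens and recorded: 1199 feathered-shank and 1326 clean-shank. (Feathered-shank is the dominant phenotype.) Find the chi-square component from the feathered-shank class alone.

A testcross of a heterozygote (Aa × aa) gives a 1:1 phenotypic ratio.
Total ratio parts = 2. Expected numbers out of 2525:
  feathered-shank: 2525 × 1/2 = 1262.5
  clean-shank: 2525 × 1/2 = 1262.5
Contribution of feathered-shank: (1199 − 1262.5)² / 1262.5 = 3.1939

3.194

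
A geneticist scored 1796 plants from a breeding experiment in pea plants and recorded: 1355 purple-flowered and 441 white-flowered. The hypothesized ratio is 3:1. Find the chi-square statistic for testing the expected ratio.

Expected counts for N = 1796 under a 3:1 ratio (total parts = 4):
  purple-flowered: 1796 × 3/4 = 1347
  white-flowered: 1796 × 1/4 = 449
χ² = Σ (O − E)² / E
  purple-flowered: (1355 − 1347)² / 1347 = 0.0475
  white-flowered: (441 − 449)² / 449 = 0.1425
χ² = 0.0475 + 0.1425 = 0.190

0.190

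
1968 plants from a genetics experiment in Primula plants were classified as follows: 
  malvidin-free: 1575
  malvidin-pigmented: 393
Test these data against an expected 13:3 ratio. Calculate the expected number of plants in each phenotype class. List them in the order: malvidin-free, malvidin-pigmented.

Total ratio parts = 16. Expected numbers out of 1968:
  malvidin-free: 1968 × 13/16 = 1599
  malvidin-pigmented: 1968 × 3/16 = 369

1599, 369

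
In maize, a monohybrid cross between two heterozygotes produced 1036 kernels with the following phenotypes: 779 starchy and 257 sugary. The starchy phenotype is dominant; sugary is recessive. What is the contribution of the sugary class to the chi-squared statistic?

For a monohybrid cross between heterozygotes with complete dominance, the expected phenotypic ratio is 3:1.
Under the 3:1 hypothesis (Σ ratio = 4, N = 1036):
  starchy: 1036 × 3/4 = 777
  sugary: 1036 × 1/4 = 259
Contribution of sugary: (257 − 259)² / 259 = 0.0154

0.015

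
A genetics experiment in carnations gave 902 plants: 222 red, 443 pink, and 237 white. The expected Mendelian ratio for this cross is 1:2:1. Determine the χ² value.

Expected counts for N = 902 under a 1:2:1 ratio (total parts = 4):
  red: 902 × 1/4 = 225.5
  pink: 902 × 2/4 = 451
  white: 902 × 1/4 = 225.5
χ² = Σ (O − E)² / E
  red: (222 − 225.5)² / 225.5 = 0.0543
  pink: (443 − 451)² / 451 = 0.1419
  white: (237 − 225.5)² / 225.5 = 0.5865
χ² = 0.0543 + 0.1419 + 0.5865 = 0.7827 ≈ 0.783

0.783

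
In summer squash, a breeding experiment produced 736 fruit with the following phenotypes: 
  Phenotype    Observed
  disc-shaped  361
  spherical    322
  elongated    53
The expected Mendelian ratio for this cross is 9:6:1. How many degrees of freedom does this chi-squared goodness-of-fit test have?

2

A goodness-of-fit test with 3 phenotype classes has df = 3 − 1 = 2.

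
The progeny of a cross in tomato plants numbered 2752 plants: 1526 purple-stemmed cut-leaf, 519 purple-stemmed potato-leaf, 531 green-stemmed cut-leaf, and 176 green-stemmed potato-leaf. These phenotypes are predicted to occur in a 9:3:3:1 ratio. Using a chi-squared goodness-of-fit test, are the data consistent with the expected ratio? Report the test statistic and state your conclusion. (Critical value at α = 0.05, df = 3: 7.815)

Total ratio parts = 16. Expected numbers out of 2752:
  purple-stemmed cut-leaf: 2752 × 9/16 = 1548
  purple-stemmed potato-leaf: 2752 × 3/16 = 516
  green-stemmed cut-leaf: 2752 × 3/16 = 516
  green-stemmed potato-leaf: 2752 × 1/16 = 172
χ² = Σ (O − E)² / E
  purple-stemmed cut-leaf: (1526 − 1548)² / 1548 = 0.3127
  purple-stemmed potato-leaf: (519 − 516)² / 516 = 0.0174
  green-stemmed cut-leaf: (531 − 516)² / 516 = 0.4360
  green-stemmed potato-leaf: (176 − 172)² / 172 = 0.0930
χ² = 0.3127 + 0.0174 + 0.4360 + 0.0930 = 0.8591 ≈ 0.859
Degrees of freedom = 4 − 1 = 3; critical value at α = 0.05 is 7.815.
Since 0.859 < 7.815, we fail to reject the null hypothesis — the data are consistent with the 9:3:3:1 ratio.

0.859; consistent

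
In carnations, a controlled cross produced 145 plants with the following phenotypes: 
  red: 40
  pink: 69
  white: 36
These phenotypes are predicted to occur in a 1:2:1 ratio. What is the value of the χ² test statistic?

0.559

Under the 1:2:1 hypothesis (Σ ratio = 4, N = 145):
  red: 145 × 1/4 = 36.25
  pink: 145 × 2/4 = 72.5
  white: 145 × 1/4 = 36.25
χ² = Σ (O − E)² / E
  red: (40 − 36.25)² / 36.25 = 0.3879
  pink: (69 − 72.5)² / 72.5 = 0.1690
  white: (36 − 36.25)² / 36.25 = 0.0017
χ² = 0.3879 + 0.1690 + 0.0017 = 0.5586 ≈ 0.559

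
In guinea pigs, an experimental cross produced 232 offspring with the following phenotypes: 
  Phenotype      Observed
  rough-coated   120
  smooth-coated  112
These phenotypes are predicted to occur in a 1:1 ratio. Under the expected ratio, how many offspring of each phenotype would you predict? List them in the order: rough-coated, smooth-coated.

The 1:1 ratio has 2 parts, so with N = 232 the expected counts are:
  rough-coated: 232 × 1/2 = 116
  smooth-coated: 232 × 1/2 = 116

116, 116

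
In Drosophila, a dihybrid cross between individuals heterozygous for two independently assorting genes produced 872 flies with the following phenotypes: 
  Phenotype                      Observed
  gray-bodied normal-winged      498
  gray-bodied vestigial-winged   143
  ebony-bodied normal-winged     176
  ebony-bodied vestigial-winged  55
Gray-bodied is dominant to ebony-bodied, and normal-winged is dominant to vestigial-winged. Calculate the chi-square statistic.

A dihybrid F₂ with independent assortment and complete dominance at both loci gives a 9:3:3:1 phenotypic ratio.
The 9:3:3:1 ratio has 16 parts, so with N = 872 the expected counts are:
  gray-bodied normal-winged: 872 × 9/16 = 490.5
  gray-bodied vestigial-winged: 872 × 3/16 = 163.5
  ebony-bodied normal-winged: 872 × 3/16 = 163.5
  ebony-bodied vestigial-winged: 872 × 1/16 = 54.5
χ² = Σ (O − E)² / E
  gray-bodied normal-winged: (498 − 490.5)² / 490.5 = 0.1147
  gray-bodied vestigial-winged: (143 − 163.5)² / 163.5 = 2.5703
  ebony-bodied normal-winged: (176 − 163.5)² / 163.5 = 0.9557
  ebony-bodied vestigial-winged: (55 − 54.5)² / 54.5 = 0.0046
χ² = 0.1147 + 2.5703 + 0.9557 + 0.0046 = 3.6453 ≈ 3.645

3.645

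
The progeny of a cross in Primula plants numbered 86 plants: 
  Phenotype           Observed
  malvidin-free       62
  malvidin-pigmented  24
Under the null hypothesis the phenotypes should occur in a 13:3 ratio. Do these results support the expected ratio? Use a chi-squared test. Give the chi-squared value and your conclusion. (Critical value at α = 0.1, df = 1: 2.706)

Under the 13:3 hypothesis (Σ ratio = 16, N = 86):
  malvidin-free: 86 × 13/16 = 69.875
  malvidin-pigmented: 86 × 3/16 = 16.125
χ² = Σ (O − E)² / E
  malvidin-free: (62 − 69.875)² / 69.875 = 0.8875
  malvidin-pigmented: (24 − 16.125)² / 16.125 = 3.8459
χ² = 0.8875 + 3.8459 = 4.7334 ≈ 4.733
Degrees of freedom = 2 − 1 = 1; critical value at α = 0.1 is 2.706.
Since 4.733 > 2.706, we reject the null hypothesis — the data do not fit the 13:3 ratio.

4.733; not consistent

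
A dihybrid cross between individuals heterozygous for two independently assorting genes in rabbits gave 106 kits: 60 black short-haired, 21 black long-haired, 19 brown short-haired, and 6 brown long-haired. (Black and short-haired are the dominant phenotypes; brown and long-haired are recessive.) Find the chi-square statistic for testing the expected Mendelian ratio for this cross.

A dihybrid F₂ with independent assortment and complete dominance at both loci gives a 9:3:3:1 phenotypic ratio.
Total ratio parts = 16. Expected numbers out of 106:
  black short-haired: 106 × 9/16 = 59.625
  black long-haired: 106 × 3/16 = 19.875
  brown short-haired: 106 × 3/16 = 19.875
  brown long-haired: 106 × 1/16 = 6.625
χ² = Σ (O − E)² / E
  black short-haired: (60 − 59.625)² / 59.625 = 0.0024
  black long-haired: (21 − 19.875)² / 19.875 = 0.0637
  brown short-haired: (19 − 19.875)² / 19.875 = 0.0385
  brown long-haired: (6 − 6.625)² / 6.625 = 0.0590
χ² = 0.0024 + 0.0637 + 0.0385 + 0.0590 = 0.1636 ≈ 0.164

0.164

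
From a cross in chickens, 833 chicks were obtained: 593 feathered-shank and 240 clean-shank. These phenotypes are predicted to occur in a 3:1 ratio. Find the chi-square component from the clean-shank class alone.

4.841

Total ratio parts = 4. Expected numbers out of 833:
  feathered-shank: 833 × 3/4 = 624.75
  clean-shank: 833 × 1/4 = 208.25
Contribution of clean-shank: (240 − 208.25)² / 208.25 = 4.8406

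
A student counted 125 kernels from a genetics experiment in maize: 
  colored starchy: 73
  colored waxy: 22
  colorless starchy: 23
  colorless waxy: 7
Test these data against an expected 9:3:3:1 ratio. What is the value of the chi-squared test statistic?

Total ratio parts = 16. Expected numbers out of 125:
  colored starchy: 125 × 9/16 = 70.3125
  colored waxy: 125 × 3/16 = 23.4375
  colorless starchy: 125 × 3/16 = 23.4375
  colorless waxy: 125 × 1/16 = 7.8125
χ² = Σ (O − E)² / E
  colored starchy: (73 − 70.3125)² / 70.3125 = 0.1027
  colored waxy: (22 − 23.4375)² / 23.4375 = 0.0882
  colorless starchy: (23 − 23.4375)² / 23.4375 = 0.0082
  colorless waxy: (7 − 7.8125)² / 7.8125 = 0.0845
χ² = 0.1027 + 0.0882 + 0.0082 + 0.0845 = 0.2836 ≈ 0.284

0.284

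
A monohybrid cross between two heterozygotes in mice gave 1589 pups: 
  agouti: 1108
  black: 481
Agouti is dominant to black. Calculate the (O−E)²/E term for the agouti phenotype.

For a monohybrid cross between heterozygotes with complete dominance, the expected phenotypic ratio is 3:1.
Total ratio parts = 4. Expected numbers out of 1589:
  agouti: 1589 × 3/4 = 1191.75
  black: 1589 × 1/4 = 397.25
Contribution of agouti: (1108 − 1191.75)² / 1191.75 = 5.8855

5.886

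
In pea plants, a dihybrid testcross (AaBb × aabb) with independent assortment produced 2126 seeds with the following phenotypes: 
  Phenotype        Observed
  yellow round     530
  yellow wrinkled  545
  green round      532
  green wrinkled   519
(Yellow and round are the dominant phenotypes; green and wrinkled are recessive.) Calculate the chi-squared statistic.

A dihybrid testcross with independent assortment gives a 1:1:1:1 ratio.
The 1:1:1:1 ratio has 4 parts, so with N = 2126 the expected counts are:
  yellow round: 2126 × 1/4 = 531.5
  yellow wrinkled: 2126 × 1/4 = 531.5
  green round: 2126 × 1/4 = 531.5
  green wrinkled: 2126 × 1/4 = 531.5
χ² = Σ (O − E)² / E
  yellow round: (530 − 531.5)² / 531.5 = 0.0042
  yellow wrinkled: (545 − 531.5)² / 531.5 = 0.3429
  green round: (532 − 531.5)² / 531.5 = 0.0005
  green wrinkled: (519 − 531.5)² / 531.5 = 0.2940
χ² = 0.0042 + 0.3429 + 0.0005 + 0.2940 = 0.6416 ≈ 0.642

0.642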